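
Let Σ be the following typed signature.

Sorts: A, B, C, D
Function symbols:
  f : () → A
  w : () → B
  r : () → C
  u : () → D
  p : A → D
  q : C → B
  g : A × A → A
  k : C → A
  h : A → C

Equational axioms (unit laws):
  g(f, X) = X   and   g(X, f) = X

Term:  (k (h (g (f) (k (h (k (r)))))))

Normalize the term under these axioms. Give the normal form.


1. (k (h (g (f) (k (h (k (r)))))))  →  (k (h (k (h (k (r))))))

normal form = (k (h (k (h (k (r))))))


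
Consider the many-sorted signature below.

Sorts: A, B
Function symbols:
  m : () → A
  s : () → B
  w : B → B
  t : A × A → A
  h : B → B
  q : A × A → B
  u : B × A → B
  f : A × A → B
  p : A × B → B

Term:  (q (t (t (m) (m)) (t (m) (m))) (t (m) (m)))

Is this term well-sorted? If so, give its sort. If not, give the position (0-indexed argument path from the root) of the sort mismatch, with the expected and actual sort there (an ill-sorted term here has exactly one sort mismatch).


well-sorted; sort = B

      (m) : A
      (m) : A
    (t (m) (m)) : A
      (m) : A
      (m) : A
    (t (m) (m)) : A
  (t (t (m) (m)) (t (m) (m))) : A
    (m) : A
    (m) : A
  (t (m) (m)) : A
(q (t (t (m) (m)) (t (m) (m))) (t (m) (m))) : B


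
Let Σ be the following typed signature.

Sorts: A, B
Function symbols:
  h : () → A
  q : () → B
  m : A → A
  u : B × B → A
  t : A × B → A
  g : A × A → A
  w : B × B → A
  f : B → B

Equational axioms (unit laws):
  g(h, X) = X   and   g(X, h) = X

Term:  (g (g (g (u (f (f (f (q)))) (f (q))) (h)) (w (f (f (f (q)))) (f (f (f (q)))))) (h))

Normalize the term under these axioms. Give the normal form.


normal form = (g (u (f (f (f (q)))) (f (q))) (w (f (f (f (q)))) (f (f (f (q))))))

1. (g (g (g (u (f (f (f (q)))) (f (q))) (h)) (w (f (f (f (q)))) (f (f (f (q)))))) (h))  →  (g (g (u (f (f (f (q)))) (f (q))) (h)) (w (f (f (f (q)))) (f (f (f (q))))))
2. (g (g (u (f (f (f (q)))) (f (q))) (h)) (w (f (f (f (q)))) (f (f (f (q))))))  →  (g (u (f (f (f (q)))) (f (q))) (w (f (f (f (q)))) (f (f (f (q))))))


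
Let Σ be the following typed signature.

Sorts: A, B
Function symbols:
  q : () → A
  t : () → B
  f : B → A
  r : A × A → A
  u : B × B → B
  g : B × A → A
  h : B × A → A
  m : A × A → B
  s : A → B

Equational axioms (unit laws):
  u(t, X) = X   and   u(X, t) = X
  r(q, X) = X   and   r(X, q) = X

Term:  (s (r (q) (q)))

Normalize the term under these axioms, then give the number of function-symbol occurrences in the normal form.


size = 2

1. (s (r (q) (q)))  →  (s (q))
normal form: (s (q))


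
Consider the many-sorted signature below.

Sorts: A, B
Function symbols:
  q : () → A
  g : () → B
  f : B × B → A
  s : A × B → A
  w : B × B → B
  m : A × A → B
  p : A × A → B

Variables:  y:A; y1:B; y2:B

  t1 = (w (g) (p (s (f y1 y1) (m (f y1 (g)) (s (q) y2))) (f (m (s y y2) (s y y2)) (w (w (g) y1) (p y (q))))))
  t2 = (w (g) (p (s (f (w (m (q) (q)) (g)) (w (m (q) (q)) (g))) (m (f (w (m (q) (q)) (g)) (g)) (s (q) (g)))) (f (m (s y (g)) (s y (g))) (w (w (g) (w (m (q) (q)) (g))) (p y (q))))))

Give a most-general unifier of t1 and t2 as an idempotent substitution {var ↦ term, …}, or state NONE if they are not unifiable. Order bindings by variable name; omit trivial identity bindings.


{y1 ↦ (w (m (q) (q)) (g)), y2 ↦ (g)}


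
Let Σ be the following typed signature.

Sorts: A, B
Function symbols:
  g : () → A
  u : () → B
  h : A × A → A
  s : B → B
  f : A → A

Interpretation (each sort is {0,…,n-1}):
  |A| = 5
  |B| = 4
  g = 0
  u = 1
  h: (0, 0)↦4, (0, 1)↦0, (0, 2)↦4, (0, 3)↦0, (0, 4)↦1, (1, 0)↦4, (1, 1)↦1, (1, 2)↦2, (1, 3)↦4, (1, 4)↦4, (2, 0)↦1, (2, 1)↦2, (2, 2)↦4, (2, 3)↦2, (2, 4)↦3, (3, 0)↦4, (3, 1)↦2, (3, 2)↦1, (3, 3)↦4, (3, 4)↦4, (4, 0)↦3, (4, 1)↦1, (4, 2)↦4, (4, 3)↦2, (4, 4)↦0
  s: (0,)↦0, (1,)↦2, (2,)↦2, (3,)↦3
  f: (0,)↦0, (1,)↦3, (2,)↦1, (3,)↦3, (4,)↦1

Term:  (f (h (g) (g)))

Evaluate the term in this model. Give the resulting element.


  g = 0
  g = 0
  (h (g) (g)) = h(0, 0) = 4
  (f (h (g) (g))) = f(4,) = 1

value = 1


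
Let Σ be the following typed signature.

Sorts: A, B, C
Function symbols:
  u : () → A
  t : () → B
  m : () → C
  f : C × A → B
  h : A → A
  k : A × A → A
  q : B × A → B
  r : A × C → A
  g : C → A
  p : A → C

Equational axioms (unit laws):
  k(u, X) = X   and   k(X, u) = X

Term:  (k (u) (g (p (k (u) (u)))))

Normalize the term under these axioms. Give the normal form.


normal form = (g (p (u)))

1. (k (u) (g (p (k (u) (u)))))  →  (g (p (k (u) (u))))
2. (g (p (k (u) (u))))  →  (g (p (u)))


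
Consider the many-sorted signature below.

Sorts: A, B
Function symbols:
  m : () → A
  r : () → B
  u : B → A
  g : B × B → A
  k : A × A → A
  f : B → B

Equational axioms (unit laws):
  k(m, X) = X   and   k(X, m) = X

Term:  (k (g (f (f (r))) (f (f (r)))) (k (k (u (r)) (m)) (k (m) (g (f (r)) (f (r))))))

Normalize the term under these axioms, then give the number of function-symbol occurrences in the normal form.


1. (k (g (f (f (r))) (f (f (r)))) (k (k (u (r)) (m)) (k (m) (g (f (r)) (f (r))))))  →  (k (g (f (f (r))) (f (f (r)))) (k (u (r)) (k (m) (g (f (r)) (f (r))))))
2. (k (g (f (f (r))) (f (f (r)))) (k (u (r)) (k (m) (g (f (r)) (f (r))))))  →  (k (g (f (f (r))) (f (f (r)))) (k (u (r)) (g (f (r)) (f (r)))))
normal form: (k (g (f (f (r))) (f (f (r)))) (k (u (r)) (g (f (r)) (f (r)))))

size = 16


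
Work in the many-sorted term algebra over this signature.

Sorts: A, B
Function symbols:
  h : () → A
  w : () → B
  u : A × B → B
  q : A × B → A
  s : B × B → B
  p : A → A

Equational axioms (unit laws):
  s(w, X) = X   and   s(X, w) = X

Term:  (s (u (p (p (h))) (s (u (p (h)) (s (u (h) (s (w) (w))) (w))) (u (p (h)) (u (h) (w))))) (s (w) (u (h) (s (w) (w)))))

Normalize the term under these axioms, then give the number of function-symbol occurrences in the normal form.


size = 21

1. (s (u (p (p (h))) (s (u (p (h)) (s (u (h) (s (w) (w))) (w))) (u (p (h)) (u (h) (w))))) (s (w) (u (h) (s (w) (w)))))  →  (s (u (p (p (h))) (s (u (p (h)) (u (h) (s (w) (w)))) (u (p (h)) (u (h) (w))))) (s (w) (u (h) (s (w) (w)))))
2. (s (u (p (p (h))) (s (u (p (h)) (u (h) (s (w) (w)))) (u (p (h)) (u (h) (w))))) (s (w) (u (h) (s (w) (w)))))  →  (s (u (p (p (h))) (s (u (p (h)) (u (h) (w))) (u (p (h)) (u (h) (w))))) (s (w) (u (h) (s (w) (w)))))
3. (s (u (p (p (h))) (s (u (p (h)) (u (h) (w))) (u (p (h)) (u (h) (w))))) (s (w) (u (h) (s (w) (w)))))  →  (s (u (p (p (h))) (s (u (p (h)) (u (h) (w))) (u (p (h)) (u (h) (w))))) (u (h) (s (w) (w))))
4. (s (u (p (p (h))) (s (u (p (h)) (u (h) (w))) (u (p (h)) (u (h) (w))))) (u (h) (s (w) (w))))  →  (s (u (p (p (h))) (s (u (p (h)) (u (h) (w))) (u (p (h)) (u (h) (w))))) (u (h) (w)))
normal form: (s (u (p (p (h))) (s (u (p (h)) (u (h) (w))) (u (p (h)) (u (h) (w))))) (u (h) (w)))


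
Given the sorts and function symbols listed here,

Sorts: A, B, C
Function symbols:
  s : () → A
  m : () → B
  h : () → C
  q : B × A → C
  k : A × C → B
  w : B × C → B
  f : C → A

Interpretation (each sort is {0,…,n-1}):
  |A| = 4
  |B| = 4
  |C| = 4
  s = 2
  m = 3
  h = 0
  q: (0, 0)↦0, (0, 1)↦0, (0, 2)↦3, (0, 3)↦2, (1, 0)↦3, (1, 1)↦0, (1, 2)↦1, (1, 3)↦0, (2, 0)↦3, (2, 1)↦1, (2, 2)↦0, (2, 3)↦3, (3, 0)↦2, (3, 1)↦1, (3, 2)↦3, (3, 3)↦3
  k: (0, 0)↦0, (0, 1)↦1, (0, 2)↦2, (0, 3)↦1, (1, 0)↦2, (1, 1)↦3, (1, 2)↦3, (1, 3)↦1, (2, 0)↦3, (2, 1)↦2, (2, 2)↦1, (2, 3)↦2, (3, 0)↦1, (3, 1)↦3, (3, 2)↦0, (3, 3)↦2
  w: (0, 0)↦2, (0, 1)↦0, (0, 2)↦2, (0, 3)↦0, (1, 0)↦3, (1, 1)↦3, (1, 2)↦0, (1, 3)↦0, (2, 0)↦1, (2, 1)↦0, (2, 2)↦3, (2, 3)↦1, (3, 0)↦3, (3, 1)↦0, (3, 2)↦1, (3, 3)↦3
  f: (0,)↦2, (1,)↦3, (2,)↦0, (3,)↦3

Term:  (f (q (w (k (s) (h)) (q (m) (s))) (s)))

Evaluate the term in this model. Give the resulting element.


value = 3

  s = 2
  h = 0
  (k (s) (h)) = k(2, 0) = 3
  m = 3
  s = 2
  (q (m) (s)) = q(3, 2) = 3
  (w (k (s) (h)) (q (m) (s))) = w(3, 3) = 3
  s = 2
  (q (w (k (s) (h)) (q (m) (s))) (s)) = q(3, 2) = 3
  (f (q (w (k (s) (h)) (q (m) (s))) (s))) = f(3,) = 3


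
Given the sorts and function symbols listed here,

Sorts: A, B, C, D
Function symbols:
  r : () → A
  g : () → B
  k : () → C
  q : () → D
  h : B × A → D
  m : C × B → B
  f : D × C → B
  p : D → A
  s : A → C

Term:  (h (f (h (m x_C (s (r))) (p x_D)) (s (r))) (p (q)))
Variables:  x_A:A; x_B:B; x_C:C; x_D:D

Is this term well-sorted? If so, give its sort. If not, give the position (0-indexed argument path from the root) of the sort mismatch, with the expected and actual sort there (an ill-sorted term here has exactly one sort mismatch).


        x_C : C
          (r) : A
        (s (r)) : C
      (m x_C (s (r))) : ✗ arg 1 at [0, 0, 0, 1] has sort C, expected B
        x_D : D
      (p x_D) : A
      (r) : A
    (s (r)) : C
    (q) : D
  (p (q)) : A

ill-sorted at position [0, 0, 0, 1]: expected B, got C


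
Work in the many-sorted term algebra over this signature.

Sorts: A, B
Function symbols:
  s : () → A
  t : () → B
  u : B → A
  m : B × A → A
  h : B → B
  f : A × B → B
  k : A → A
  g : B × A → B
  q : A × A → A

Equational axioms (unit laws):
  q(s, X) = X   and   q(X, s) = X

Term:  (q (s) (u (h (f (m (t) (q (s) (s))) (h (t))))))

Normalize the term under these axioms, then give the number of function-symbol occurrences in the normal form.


size = 8

1. (q (s) (u (h (f (m (t) (q (s) (s))) (h (t))))))  →  (u (h (f (m (t) (q (s) (s))) (h (t)))))
2. (u (h (f (m (t) (q (s) (s))) (h (t)))))  →  (u (h (f (m (t) (s)) (h (t)))))
normal form: (u (h (f (m (t) (s)) (h (t)))))


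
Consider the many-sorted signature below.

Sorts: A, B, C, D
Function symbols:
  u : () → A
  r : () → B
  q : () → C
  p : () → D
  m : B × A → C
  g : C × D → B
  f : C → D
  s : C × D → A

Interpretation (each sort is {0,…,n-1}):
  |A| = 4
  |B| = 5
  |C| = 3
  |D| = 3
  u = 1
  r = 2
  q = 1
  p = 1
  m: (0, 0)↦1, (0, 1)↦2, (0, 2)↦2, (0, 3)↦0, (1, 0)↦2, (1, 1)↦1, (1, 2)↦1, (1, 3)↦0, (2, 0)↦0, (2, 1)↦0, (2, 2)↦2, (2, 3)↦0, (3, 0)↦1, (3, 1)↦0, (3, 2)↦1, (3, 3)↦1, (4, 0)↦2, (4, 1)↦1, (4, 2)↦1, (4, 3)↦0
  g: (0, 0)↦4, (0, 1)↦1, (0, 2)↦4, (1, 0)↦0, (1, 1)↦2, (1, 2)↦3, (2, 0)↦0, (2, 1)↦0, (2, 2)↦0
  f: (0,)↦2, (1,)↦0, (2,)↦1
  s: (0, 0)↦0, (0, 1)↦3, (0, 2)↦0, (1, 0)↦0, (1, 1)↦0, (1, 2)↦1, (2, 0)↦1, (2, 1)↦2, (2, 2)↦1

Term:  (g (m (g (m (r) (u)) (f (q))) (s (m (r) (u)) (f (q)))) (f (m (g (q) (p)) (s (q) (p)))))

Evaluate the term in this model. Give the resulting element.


value = 0

  r = 2
  u = 1
  (m (r) (u)) = m(2, 1) = 0
  q = 1
  (f (q)) = f(1,) = 0
  (g (m (r) (u)) (f (q))) = g(0, 0) = 4
  r = 2
  u = 1
  (m (r) (u)) = m(2, 1) = 0
  q = 1
  (f (q)) = f(1,) = 0
  (s (m (r) (u)) (f (q))) = s(0, 0) = 0
  (m (g (m (r) (u)) (f (q))) (s (m (r) (u)) (f (q)))) = m(4, 0) = 2
  q = 1
  p = 1
  (g (q) (p)) = g(1, 1) = 2
  q = 1
  p = 1
  (s (q) (p)) = s(1, 1) = 0
  (m (g (q) (p)) (s (q) (p))) = m(2, 0) = 0
  (f (m (g (q) (p)) (s (q) (p)))) = f(0,) = 2
  (g (m (g (m (r) (u)) (f (q))) (s (m (r) (u)) (f (q)))) (f (m (g (q) (p)) (s (q) (p))))) = g(2, 2) = 0


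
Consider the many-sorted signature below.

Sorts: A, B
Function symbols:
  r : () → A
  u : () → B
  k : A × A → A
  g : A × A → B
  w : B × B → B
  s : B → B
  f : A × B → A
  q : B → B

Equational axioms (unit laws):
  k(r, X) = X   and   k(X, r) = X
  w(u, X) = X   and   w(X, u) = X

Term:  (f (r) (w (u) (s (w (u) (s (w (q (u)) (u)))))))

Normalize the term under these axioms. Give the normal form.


normal form = (f (r) (s (s (q (u)))))

1. (f (r) (w (u) (s (w (u) (s (w (q (u)) (u)))))))  →  (f (r) (s (w (u) (s (w (q (u)) (u))))))
2. (f (r) (s (w (u) (s (w (q (u)) (u))))))  →  (f (r) (s (s (w (q (u)) (u)))))
3. (f (r) (s (s (w (q (u)) (u)))))  →  (f (r) (s (s (q (u)))))


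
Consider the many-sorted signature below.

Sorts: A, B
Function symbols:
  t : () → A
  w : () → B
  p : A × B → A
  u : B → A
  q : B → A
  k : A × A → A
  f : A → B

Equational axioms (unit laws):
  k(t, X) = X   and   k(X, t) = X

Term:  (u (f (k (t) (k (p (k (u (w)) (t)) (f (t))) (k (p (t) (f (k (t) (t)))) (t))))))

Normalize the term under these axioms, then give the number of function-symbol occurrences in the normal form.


1. (u (f (k (t) (k (p (k (u (w)) (t)) (f (t))) (k (p (t) (f (k (t) (t)))) (t))))))  →  (u (f (k (p (k (u (w)) (t)) (f (t))) (k (p (t) (f (k (t) (t)))) (t)))))
2. (u (f (k (p (k (u (w)) (t)) (f (t))) (k (p (t) (f (k (t) (t)))) (t)))))  →  (u (f (k (p (u (w)) (f (t))) (k (p (t) (f (k (t) (t)))) (t)))))
3. (u (f (k (p (u (w)) (f (t))) (k (p (t) (f (k (t) (t)))) (t)))))  →  (u (f (k (p (u (w)) (f (t))) (p (t) (f (k (t) (t)))))))
4. (u (f (k (p (u (w)) (f (t))) (p (t) (f (k (t) (t)))))))  →  (u (f (k (p (u (w)) (f (t))) (p (t) (f (t))))))
normal form: (u (f (k (p (u (w)) (f (t))) (p (t) (f (t))))))

size = 12


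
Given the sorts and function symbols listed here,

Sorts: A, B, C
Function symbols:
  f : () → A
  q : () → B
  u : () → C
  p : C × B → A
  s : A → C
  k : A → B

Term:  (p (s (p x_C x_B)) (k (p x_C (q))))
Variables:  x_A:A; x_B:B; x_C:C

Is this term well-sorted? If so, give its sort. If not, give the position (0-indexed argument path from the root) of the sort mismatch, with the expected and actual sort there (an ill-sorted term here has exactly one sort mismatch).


      x_C : C
      x_B : B
    (p x_C x_B) : A
  (s (p x_C x_B)) : C
      x_C : C
      (q) : B
    (p x_C (q)) : A
  (k (p x_C (q))) : B
(p (s (p x_C x_B)) (k (p x_C (q)))) : A

well-sorted; sort = A


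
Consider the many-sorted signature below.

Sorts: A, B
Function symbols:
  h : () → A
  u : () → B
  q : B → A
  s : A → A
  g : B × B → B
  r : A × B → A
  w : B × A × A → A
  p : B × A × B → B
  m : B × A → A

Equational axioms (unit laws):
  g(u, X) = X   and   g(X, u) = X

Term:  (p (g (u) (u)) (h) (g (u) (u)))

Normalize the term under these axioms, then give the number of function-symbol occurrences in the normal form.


1. (p (g (u) (u)) (h) (g (u) (u)))  →  (p (u) (h) (g (u) (u)))
2. (p (u) (h) (g (u) (u)))  →  (p (u) (h) (u))
normal form: (p (u) (h) (u))

size = 4


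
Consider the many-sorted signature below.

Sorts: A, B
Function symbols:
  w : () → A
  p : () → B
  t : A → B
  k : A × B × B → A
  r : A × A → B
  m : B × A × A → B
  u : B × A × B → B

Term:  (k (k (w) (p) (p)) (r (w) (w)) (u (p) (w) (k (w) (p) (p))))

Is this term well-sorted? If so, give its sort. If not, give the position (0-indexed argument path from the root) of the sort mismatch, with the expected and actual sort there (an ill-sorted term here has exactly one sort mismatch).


ill-sorted at position [2, 2]: expected B, got A

    (w) : A
    (p) : B
    (p) : B
  (k (w) (p) (p)) : A
    (w) : A
    (w) : A
  (r (w) (w)) : B
    (p) : B
    (w) : A
      (w) : A
      (p) : B
      (p) : B
    (k (w) (p) (p)) : A
  (u (p) (w) (k (w) (p) (p))) : ✗ arg 2 at [2, 2] has sort A, expected B


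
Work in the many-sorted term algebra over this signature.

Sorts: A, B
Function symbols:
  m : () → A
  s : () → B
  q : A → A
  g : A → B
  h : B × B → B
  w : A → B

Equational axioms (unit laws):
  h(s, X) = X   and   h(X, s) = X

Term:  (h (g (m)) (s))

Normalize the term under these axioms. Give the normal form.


normal form = (g (m))

1. (h (g (m)) (s))  →  (g (m))


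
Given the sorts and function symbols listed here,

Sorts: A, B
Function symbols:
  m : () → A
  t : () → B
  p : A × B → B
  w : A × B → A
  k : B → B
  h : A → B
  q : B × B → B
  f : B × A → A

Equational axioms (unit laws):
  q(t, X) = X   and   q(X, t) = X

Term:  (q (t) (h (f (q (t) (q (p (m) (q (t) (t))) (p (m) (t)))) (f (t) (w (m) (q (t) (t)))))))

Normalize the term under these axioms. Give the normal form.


normal form = (h (f (q (p (m) (t)) (p (m) (t))) (f (t) (w (m) (t)))))

1. (q (t) (h (f (q (t) (q (p (m) (q (t) (t))) (p (m) (t)))) (f (t) (w (m) (q (t) (t)))))))  →  (h (f (q (t) (q (p (m) (q (t) (t))) (p (m) (t)))) (f (t) (w (m) (q (t) (t))))))
2. (h (f (q (t) (q (p (m) (q (t) (t))) (p (m) (t)))) (f (t) (w (m) (q (t) (t))))))  →  (h (f (q (p (m) (q (t) (t))) (p (m) (t))) (f (t) (w (m) (q (t) (t))))))
3. (h (f (q (p (m) (q (t) (t))) (p (m) (t))) (f (t) (w (m) (q (t) (t))))))  →  (h (f (q (p (m) (t)) (p (m) (t))) (f (t) (w (m) (q (t) (t))))))
4. (h (f (q (p (m) (t)) (p (m) (t))) (f (t) (w (m) (q (t) (t))))))  →  (h (f (q (p (m) (t)) (p (m) (t))) (f (t) (w (m) (t)))))


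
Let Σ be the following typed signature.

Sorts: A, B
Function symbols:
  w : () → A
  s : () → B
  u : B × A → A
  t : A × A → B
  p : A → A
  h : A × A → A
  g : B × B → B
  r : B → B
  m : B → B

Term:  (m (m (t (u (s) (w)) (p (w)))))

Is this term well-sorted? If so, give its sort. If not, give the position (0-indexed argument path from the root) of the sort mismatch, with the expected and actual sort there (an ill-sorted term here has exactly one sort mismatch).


        (s) : B
        (w) : A
      (u (s) (w)) : A
        (w) : A
      (p (w)) : A
    (t (u (s) (w)) (p (w))) : B
  (m (t (u (s) (w)) (p (w)))) : B
(m (m (t (u (s) (w)) (p (w))))) : B

well-sorted; sort = B


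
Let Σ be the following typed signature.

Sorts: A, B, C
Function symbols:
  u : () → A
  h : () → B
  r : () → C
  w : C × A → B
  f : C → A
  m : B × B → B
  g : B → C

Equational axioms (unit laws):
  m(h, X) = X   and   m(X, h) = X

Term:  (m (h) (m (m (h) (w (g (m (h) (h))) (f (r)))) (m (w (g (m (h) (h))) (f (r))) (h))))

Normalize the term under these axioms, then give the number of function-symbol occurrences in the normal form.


size = 11

1. (m (h) (m (m (h) (w (g (m (h) (h))) (f (r)))) (m (w (g (m (h) (h))) (f (r))) (h))))  →  (m (m (h) (w (g (m (h) (h))) (f (r)))) (m (w (g (m (h) (h))) (f (r))) (h)))
2. (m (m (h) (w (g (m (h) (h))) (f (r)))) (m (w (g (m (h) (h))) (f (r))) (h)))  →  (m (w (g (m (h) (h))) (f (r))) (m (w (g (m (h) (h))) (f (r))) (h)))
3. (m (w (g (m (h) (h))) (f (r))) (m (w (g (m (h) (h))) (f (r))) (h)))  →  (m (w (g (h)) (f (r))) (m (w (g (m (h) (h))) (f (r))) (h)))
4. (m (w (g (h)) (f (r))) (m (w (g (m (h) (h))) (f (r))) (h)))  →  (m (w (g (h)) (f (r))) (w (g (m (h) (h))) (f (r))))
5. (m (w (g (h)) (f (r))) (w (g (m (h) (h))) (f (r))))  →  (m (w (g (h)) (f (r))) (w (g (h)) (f (r))))
normal form: (m (w (g (h)) (f (r))) (w (g (h)) (f (r))))


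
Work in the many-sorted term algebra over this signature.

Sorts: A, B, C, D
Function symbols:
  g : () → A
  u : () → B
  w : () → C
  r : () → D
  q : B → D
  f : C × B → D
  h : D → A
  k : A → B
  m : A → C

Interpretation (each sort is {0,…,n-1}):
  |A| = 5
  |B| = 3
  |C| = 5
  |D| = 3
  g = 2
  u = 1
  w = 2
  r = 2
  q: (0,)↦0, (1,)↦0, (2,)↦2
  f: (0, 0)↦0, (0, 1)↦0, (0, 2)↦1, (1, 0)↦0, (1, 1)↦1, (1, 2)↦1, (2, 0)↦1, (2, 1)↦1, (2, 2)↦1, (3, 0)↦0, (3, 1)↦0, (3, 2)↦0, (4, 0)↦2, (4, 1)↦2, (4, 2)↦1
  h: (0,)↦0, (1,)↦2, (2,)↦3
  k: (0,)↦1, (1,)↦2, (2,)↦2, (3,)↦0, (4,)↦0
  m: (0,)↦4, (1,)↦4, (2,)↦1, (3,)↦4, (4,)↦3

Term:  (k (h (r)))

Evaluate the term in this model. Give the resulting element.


value = 0

  r = 2
  (h (r)) = h(2,) = 3
  (k (h (r))) = k(3,) = 0


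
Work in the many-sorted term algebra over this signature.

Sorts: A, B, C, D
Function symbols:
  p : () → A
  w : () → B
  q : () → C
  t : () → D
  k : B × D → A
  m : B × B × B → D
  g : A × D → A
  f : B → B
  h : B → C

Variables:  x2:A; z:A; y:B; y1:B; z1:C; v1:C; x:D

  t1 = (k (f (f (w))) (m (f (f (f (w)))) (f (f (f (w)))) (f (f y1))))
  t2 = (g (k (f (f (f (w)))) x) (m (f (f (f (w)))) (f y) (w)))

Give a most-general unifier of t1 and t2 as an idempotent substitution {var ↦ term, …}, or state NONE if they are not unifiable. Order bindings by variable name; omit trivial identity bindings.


NONE (not unifiable)

head clash or occurs-check failure — not unifiable


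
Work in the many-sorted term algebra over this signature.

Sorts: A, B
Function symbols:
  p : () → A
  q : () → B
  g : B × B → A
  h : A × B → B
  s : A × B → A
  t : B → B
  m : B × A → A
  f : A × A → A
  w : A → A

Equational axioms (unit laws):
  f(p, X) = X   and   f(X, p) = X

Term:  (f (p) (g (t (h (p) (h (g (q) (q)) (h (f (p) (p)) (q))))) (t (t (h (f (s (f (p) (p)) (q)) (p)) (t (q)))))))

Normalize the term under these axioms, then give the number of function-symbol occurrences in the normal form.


1. (f (p) (g (t (h (p) (h (g (q) (q)) (h (f (p) (p)) (q))))) (t (t (h (f (s (f (p) (p)) (q)) (p)) (t (q)))))))  →  (g (t (h (p) (h (g (q) (q)) (h (f (p) (p)) (q))))) (t (t (h (f (s (f (p) (p)) (q)) (p)) (t (q))))))
2. (g (t (h (p) (h (g (q) (q)) (h (f (p) (p)) (q))))) (t (t (h (f (s (f (p) (p)) (q)) (p)) (t (q))))))  →  (g (t (h (p) (h (g (q) (q)) (h (p) (q))))) (t (t (h (f (s (f (p) (p)) (q)) (p)) (t (q))))))
3. (g (t (h (p) (h (g (q) (q)) (h (p) (q))))) (t (t (h (f (s (f (p) (p)) (q)) (p)) (t (q))))))  →  (g (t (h (p) (h (g (q) (q)) (h (p) (q))))) (t (t (h (s (f (p) (p)) (q)) (t (q))))))
4. (g (t (h (p) (h (g (q) (q)) (h (p) (q))))) (t (t (h (s (f (p) (p)) (q)) (t (q))))))  →  (g (t (h (p) (h (g (q) (q)) (h (p) (q))))) (t (t (h (s (p) (q)) (t (q))))))
normal form: (g (t (h (p) (h (g (q) (q)) (h (p) (q))))) (t (t (h (s (p) (q)) (t (q))))))

size = 19


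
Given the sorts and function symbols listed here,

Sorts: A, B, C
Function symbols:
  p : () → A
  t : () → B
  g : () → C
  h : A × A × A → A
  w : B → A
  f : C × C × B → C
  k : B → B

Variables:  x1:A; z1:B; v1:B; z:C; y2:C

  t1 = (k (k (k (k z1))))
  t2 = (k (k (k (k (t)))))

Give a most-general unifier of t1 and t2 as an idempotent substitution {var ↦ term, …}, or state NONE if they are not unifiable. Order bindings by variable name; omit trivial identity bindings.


{z1 ↦ (t)}


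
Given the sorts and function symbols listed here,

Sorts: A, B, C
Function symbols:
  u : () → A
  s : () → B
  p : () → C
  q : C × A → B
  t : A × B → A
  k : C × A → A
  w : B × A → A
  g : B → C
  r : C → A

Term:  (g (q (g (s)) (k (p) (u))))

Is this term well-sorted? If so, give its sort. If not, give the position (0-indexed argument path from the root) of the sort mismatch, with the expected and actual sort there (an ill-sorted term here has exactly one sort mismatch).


well-sorted; sort = C

      (s) : B
    (g (s)) : C
      (p) : C
      (u) : A
    (k (p) (u)) : A
  (q (g (s)) (k (p) (u))) : B
(g (q (g (s)) (k (p) (u)))) : C


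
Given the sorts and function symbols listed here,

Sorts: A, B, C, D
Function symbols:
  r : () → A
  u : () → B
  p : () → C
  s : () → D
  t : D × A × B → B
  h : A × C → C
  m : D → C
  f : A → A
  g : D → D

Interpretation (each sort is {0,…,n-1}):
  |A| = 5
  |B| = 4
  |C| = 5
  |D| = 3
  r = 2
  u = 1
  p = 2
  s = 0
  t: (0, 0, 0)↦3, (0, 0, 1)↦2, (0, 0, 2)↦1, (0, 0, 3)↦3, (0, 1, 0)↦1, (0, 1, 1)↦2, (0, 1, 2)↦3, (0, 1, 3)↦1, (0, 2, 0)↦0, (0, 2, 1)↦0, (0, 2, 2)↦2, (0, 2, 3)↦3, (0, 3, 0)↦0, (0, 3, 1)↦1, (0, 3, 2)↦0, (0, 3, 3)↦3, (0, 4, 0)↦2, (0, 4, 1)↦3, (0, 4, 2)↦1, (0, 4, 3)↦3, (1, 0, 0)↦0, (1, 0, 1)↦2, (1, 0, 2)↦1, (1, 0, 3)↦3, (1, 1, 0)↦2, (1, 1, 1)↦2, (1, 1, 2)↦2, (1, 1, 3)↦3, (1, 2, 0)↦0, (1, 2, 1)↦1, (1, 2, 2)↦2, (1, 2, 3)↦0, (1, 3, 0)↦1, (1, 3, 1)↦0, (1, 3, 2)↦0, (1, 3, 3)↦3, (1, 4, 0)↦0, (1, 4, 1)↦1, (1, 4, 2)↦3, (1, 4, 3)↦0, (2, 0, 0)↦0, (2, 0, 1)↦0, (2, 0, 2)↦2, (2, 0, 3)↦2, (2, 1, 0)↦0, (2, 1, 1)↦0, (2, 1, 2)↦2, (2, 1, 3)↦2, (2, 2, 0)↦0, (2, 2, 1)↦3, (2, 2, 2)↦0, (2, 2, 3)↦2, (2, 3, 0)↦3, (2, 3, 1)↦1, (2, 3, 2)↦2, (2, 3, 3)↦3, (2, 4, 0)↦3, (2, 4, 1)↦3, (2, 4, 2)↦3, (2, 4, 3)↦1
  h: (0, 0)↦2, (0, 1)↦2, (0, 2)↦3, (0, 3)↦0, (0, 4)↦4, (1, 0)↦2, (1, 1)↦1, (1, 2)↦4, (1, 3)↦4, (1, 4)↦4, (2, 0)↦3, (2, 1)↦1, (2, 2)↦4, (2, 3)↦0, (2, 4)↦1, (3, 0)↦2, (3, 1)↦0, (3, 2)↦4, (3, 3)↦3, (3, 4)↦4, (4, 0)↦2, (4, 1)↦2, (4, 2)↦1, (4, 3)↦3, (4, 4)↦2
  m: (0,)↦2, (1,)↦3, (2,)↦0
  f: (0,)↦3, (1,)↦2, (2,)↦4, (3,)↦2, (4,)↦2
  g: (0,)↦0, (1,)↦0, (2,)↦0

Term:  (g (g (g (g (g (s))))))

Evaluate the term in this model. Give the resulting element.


value = 0

  s = 0
  (g (s)) = g(0,) = 0
  (g (g (s))) = g(0,) = 0
  (g (g (g (s)))) = g(0,) = 0
  (g (g (g (g (s))))) = g(0,) = 0
  (g (g (g (g (g (s)))))) = g(0,) = 0


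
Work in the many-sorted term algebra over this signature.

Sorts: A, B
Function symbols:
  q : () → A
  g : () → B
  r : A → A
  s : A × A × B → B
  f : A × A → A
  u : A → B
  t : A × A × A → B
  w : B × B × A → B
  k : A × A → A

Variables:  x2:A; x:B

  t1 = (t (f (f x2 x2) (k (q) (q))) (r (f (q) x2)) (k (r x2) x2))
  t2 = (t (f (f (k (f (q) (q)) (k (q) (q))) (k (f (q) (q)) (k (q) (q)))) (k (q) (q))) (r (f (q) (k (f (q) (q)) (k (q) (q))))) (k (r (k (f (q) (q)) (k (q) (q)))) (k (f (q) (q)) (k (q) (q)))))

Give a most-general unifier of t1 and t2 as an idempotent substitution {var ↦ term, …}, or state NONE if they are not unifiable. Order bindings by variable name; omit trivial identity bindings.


{x2 ↦ (k (f (q) (q)) (k (q) (q)))}


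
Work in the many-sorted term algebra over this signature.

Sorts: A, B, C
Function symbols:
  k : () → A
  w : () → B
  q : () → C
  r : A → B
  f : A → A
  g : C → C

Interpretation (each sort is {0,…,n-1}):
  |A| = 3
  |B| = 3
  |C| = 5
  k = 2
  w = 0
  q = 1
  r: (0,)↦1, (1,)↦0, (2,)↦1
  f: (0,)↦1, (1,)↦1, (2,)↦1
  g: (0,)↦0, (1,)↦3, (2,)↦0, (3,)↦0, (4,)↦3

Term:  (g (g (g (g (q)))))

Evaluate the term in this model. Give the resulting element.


value = 0

  q = 1
  (g (q)) = g(1,) = 3
  (g (g (q))) = g(3,) = 0
  (g (g (g (q)))) = g(0,) = 0
  (g (g (g (g (q))))) = g(0,) = 0


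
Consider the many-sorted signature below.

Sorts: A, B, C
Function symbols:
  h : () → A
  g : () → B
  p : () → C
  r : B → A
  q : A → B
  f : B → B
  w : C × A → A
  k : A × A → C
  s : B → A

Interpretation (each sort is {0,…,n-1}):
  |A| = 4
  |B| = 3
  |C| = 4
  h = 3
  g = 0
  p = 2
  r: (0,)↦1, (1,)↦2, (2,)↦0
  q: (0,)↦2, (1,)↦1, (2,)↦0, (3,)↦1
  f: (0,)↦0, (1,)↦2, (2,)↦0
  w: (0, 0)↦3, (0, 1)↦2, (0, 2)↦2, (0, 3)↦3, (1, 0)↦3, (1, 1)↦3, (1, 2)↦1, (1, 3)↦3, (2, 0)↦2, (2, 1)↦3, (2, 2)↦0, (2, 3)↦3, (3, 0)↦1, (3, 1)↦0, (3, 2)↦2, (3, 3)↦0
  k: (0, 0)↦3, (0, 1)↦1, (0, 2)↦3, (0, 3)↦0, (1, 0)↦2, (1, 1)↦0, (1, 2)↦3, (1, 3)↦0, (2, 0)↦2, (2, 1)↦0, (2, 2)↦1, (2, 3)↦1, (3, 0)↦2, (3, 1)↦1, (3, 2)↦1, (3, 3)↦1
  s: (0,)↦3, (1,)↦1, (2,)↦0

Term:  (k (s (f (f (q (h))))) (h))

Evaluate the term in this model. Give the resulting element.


  h = 3
  (q (h)) = q(3,) = 1
  (f (q (h))) = f(1,) = 2
  (f (f (q (h)))) = f(2,) = 0
  (s (f (f (q (h))))) = s(0,) = 3
  h = 3
  (k (s (f (f (q (h))))) (h)) = k(3, 3) = 1

value = 1


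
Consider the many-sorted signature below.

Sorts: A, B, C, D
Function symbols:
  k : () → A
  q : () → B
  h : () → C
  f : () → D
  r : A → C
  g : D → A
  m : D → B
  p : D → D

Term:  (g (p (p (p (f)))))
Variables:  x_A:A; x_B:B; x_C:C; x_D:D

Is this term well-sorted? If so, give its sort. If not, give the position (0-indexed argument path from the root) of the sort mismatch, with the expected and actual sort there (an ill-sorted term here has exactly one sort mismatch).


        (f) : D
      (p (f)) : D
    (p (p (f))) : D
  (p (p (p (f)))) : D
(g (p (p (p (f))))) : A

well-sorted; sort = A


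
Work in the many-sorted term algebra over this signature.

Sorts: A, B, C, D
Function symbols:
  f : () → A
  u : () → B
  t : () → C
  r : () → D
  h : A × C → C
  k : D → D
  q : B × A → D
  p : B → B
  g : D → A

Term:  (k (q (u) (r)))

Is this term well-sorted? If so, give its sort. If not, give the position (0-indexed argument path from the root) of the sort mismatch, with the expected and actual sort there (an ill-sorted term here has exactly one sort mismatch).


    (u) : B
    (r) : D
  (q (u) (r)) : ✗ arg 1 at [0, 1] has sort D, expected A

ill-sorted at position [0, 1]: expected A, got D


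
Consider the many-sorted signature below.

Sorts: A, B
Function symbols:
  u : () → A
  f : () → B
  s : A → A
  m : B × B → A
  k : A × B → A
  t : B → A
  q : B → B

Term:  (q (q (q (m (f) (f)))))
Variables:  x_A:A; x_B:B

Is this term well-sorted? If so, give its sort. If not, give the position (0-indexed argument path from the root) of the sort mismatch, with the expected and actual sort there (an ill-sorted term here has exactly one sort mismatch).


ill-sorted at position [0, 0, 0]: expected B, got A

        (f) : B
        (f) : B
      (m (f) (f)) : A
    (q (m (f) (f))) : ✗ arg 0 at [0, 0, 0] has sort A, expected B


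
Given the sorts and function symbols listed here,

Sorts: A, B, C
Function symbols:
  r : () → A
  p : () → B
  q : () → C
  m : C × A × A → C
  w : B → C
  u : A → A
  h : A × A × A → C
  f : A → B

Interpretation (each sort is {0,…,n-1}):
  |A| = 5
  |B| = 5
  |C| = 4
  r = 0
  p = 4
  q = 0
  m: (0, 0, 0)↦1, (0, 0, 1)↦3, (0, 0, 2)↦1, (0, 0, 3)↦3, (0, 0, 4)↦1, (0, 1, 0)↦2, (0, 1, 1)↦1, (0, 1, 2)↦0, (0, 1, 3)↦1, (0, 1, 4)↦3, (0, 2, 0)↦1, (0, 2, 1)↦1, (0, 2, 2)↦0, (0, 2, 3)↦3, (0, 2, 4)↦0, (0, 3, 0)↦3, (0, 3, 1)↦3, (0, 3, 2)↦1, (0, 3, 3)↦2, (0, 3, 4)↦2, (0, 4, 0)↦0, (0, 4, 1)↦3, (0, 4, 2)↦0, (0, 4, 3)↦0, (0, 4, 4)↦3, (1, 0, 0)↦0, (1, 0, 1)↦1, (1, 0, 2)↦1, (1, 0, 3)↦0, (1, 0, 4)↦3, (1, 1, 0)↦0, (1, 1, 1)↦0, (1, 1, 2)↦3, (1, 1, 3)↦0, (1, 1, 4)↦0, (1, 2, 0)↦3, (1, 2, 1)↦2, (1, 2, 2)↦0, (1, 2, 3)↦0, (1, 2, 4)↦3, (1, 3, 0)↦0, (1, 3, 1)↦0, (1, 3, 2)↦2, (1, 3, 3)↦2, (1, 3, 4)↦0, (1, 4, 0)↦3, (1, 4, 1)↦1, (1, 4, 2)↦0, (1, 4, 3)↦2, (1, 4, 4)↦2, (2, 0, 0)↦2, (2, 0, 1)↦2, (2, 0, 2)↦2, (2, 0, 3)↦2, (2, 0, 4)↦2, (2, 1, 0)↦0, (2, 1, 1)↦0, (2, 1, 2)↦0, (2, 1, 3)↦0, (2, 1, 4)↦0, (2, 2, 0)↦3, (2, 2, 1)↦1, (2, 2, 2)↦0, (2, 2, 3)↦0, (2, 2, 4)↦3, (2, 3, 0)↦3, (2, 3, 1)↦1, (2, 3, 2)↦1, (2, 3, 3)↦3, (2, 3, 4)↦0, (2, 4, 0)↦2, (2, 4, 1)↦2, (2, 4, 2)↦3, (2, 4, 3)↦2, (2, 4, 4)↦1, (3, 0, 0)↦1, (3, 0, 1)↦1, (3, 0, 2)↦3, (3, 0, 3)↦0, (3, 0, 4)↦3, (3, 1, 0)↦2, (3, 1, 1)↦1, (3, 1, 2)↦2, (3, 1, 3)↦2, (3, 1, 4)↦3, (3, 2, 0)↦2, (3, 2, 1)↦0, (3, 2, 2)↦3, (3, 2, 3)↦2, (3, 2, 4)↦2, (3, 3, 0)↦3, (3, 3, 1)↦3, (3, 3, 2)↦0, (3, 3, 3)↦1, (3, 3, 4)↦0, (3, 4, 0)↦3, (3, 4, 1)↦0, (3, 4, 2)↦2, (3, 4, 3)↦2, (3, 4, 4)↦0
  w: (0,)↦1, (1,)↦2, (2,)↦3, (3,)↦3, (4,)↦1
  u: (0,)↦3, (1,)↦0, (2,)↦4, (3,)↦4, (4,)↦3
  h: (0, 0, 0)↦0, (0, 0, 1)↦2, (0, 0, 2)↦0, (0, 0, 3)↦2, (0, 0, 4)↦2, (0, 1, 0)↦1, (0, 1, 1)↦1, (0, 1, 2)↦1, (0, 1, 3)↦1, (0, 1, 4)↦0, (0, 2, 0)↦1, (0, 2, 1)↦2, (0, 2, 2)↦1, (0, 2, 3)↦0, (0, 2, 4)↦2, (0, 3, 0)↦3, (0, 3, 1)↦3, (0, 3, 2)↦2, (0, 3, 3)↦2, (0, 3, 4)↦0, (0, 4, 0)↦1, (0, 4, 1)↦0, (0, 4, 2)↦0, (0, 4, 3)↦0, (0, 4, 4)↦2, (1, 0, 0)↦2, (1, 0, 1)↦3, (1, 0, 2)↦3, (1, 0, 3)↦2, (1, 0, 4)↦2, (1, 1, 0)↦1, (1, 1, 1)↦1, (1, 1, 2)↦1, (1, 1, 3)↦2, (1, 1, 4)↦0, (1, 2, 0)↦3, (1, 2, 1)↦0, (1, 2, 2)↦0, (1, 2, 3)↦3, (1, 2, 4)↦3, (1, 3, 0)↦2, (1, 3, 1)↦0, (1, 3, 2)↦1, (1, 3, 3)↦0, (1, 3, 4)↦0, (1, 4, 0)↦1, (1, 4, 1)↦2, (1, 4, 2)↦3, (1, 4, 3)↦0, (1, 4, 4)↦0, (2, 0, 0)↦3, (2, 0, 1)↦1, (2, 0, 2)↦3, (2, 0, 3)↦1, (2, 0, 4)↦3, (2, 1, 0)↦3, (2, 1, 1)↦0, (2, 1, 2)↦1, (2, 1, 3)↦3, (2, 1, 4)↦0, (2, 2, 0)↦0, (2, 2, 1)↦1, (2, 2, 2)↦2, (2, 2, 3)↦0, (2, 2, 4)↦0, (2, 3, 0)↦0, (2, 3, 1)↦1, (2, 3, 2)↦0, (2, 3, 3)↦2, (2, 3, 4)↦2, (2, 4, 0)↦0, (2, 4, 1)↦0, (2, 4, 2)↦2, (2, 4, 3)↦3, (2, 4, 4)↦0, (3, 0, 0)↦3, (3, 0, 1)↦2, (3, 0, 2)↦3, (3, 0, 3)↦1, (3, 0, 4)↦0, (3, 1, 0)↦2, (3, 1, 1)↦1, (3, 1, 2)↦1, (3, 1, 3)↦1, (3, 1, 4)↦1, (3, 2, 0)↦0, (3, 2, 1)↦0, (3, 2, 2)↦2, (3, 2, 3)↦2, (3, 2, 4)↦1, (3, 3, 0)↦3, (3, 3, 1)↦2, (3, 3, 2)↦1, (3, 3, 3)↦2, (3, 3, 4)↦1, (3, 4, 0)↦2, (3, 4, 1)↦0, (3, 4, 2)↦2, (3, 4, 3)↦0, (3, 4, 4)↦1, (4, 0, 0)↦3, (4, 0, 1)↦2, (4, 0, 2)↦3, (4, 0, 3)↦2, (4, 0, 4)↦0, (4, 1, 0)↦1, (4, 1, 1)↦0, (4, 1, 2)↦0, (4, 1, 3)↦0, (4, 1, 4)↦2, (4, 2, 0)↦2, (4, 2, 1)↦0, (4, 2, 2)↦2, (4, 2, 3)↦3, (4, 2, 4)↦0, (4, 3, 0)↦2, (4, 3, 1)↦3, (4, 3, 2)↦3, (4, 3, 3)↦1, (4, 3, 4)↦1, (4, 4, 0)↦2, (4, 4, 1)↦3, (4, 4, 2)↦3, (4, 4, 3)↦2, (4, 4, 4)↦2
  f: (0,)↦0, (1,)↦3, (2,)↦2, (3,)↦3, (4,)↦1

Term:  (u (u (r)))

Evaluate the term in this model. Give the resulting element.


value = 4

  r = 0
  (u (r)) = u(0,) = 3
  (u (u (r))) = u(3,) = 4


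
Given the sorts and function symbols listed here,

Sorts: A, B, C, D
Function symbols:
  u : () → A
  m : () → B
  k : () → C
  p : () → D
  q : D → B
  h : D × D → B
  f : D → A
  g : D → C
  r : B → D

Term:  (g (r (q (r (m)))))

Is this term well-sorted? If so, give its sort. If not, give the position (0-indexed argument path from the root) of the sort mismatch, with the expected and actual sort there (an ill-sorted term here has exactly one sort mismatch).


        (m) : B
      (r (m)) : D
    (q (r (m))) : B
  (r (q (r (m)))) : D
(g (r (q (r (m))))) : C

well-sorted; sort = C


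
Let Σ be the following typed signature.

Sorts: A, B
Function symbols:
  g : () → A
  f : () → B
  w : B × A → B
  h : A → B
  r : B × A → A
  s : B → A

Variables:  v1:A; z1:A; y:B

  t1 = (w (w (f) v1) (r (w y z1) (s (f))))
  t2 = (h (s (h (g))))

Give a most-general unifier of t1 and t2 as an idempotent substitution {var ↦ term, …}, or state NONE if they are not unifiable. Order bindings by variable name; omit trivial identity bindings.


NONE (not unifiable)

head clash or occurs-check failure — not unifiable


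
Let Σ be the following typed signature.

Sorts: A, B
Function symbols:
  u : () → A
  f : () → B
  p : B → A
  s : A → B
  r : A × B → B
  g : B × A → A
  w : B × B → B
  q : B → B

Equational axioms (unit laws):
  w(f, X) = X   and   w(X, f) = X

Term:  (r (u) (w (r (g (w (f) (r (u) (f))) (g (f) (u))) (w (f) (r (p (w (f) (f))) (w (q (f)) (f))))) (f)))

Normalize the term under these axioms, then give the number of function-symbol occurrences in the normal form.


size = 15

1. (r (u) (w (r (g (w (f) (r (u) (f))) (g (f) (u))) (w (f) (r (p (w (f) (f))) (w (q (f)) (f))))) (f)))  →  (r (u) (r (g (w (f) (r (u) (f))) (g (f) (u))) (w (f) (r (p (w (f) (f))) (w (q (f)) (f))))))
2. (r (u) (r (g (w (f) (r (u) (f))) (g (f) (u))) (w (f) (r (p (w (f) (f))) (w (q (f)) (f))))))  →  (r (u) (r (g (r (u) (f)) (g (f) (u))) (w (f) (r (p (w (f) (f))) (w (q (f)) (f))))))
3. (r (u) (r (g (r (u) (f)) (g (f) (u))) (w (f) (r (p (w (f) (f))) (w (q (f)) (f))))))  →  (r (u) (r (g (r (u) (f)) (g (f) (u))) (r (p (w (f) (f))) (w (q (f)) (f)))))
4. (r (u) (r (g (r (u) (f)) (g (f) (u))) (r (p (w (f) (f))) (w (q (f)) (f)))))  →  (r (u) (r (g (r (u) (f)) (g (f) (u))) (r (p (f)) (w (q (f)) (f)))))
5. (r (u) (r (g (r (u) (f)) (g (f) (u))) (r (p (f)) (w (q (f)) (f)))))  →  (r (u) (r (g (r (u) (f)) (g (f) (u))) (r (p (f)) (q (f)))))
normal form: (r (u) (r (g (r (u) (f)) (g (f) (u))) (r (p (f)) (q (f)))))


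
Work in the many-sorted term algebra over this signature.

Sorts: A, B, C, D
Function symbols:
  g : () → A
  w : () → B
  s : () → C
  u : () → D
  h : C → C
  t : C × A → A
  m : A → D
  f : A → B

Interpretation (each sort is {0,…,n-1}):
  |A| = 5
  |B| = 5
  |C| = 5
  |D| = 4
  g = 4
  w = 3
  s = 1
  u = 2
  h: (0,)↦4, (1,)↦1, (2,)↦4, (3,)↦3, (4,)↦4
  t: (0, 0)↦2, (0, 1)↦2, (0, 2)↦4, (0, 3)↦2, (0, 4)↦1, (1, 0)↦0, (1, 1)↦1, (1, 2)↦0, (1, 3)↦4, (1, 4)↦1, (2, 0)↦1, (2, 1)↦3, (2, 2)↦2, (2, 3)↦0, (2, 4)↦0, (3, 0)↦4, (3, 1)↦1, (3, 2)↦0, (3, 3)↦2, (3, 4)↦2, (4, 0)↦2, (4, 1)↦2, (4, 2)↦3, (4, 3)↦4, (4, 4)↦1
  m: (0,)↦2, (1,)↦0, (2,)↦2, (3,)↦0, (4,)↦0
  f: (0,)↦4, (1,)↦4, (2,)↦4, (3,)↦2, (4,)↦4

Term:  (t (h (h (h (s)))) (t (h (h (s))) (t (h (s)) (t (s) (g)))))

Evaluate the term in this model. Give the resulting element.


  s = 1
  (h (s)) = h(1,) = 1
  (h (h (s))) = h(1,) = 1
  (h (h (h (s)))) = h(1,) = 1
  s = 1
  (h (s)) = h(1,) = 1
  (h (h (s))) = h(1,) = 1
  s = 1
  (h (s)) = h(1,) = 1
  s = 1
  g = 4
  (t (s) (g)) = t(1, 4) = 1
  (t (h (s)) (t (s) (g))) = t(1, 1) = 1
  (t (h (h (s))) (t (h (s)) (t (s) (g)))) = t(1, 1) = 1
  (t (h (h (h (s)))) (t (h (h (s))) (t (h (s)) (t (s) (g))))) = t(1, 1) = 1

value = 1


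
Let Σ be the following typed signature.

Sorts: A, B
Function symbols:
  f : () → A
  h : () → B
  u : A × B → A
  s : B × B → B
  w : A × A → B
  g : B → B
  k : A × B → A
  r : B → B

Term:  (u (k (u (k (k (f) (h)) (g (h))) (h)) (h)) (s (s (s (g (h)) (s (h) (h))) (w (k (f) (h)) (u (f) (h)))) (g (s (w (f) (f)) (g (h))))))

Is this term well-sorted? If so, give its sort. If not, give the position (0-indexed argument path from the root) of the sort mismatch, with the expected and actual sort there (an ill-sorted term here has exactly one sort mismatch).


well-sorted; sort = A

          (f) : A
          (h) : B
        (k (f) (h)) : A
          (h) : B
        (g (h)) : B
      (k (k (f) (h)) (g (h))) : A
      (h) : B
    (u (k (k (f) (h)) (g (h))) (h)) : A
    (h) : B
  (k (u (k (k (f) (h)) (g (h))) (h)) (h)) : A
          (h) : B
        (g (h)) : B
          (h) : B
          (h) : B
        (s (h) (h)) : B
      (s (g (h)) (s (h) (h))) : B
          (f) : A
          (h) : B
        (k (f) (h)) : A
          (f) : A
          (h) : B
        (u (f) (h)) : A
      (w (k (f) (h)) (u (f) (h))) : B
    (s (s (g (h)) (s (h) (h))) (w (k (f) (h)) (u (f) (h)))) : B
          (f) : A
          (f) : A
        (w (f) (f)) : B
          (h) : B
        (g (h)) : B
      (s (w (f) (f)) (g (h))) : B
    (g (s (w (f) (f)) (g (h)))) : B
  (s (s (s (g (h)) (s (h) (h))) (w (k (f) (h)) (u (f) (h)))) (g (s (w (f) (f)) (g (h))))) : B
(u (k (u (k (k (f) (h)) (g (h))) (h)) (h)) (s (s (s (g (h)) (s (h) (h))) (w (k (f) (h)) (u (f) (h)))) (g (s (w (f) (f)) (g (h)))))) : A


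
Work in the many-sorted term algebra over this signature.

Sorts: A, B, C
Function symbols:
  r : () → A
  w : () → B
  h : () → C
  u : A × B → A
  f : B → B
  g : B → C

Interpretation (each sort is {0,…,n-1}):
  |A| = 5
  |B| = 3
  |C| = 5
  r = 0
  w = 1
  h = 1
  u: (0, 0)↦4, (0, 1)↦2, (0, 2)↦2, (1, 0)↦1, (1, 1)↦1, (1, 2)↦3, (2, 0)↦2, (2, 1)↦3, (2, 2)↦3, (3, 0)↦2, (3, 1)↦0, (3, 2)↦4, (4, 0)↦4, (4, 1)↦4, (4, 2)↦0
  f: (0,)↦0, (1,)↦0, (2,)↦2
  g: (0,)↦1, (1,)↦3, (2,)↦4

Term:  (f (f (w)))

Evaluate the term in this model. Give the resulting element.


value = 0

  w = 1
  (f (w)) = f(1,) = 0
  (f (f (w))) = f(0,) = 0


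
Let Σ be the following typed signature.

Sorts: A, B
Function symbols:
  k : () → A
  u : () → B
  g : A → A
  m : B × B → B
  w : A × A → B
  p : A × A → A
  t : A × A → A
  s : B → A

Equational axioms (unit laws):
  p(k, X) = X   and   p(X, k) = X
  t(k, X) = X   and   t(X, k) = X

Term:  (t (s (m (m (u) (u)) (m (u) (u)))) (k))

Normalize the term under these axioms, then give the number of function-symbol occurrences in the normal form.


1. (t (s (m (m (u) (u)) (m (u) (u)))) (k))  →  (s (m (m (u) (u)) (m (u) (u))))
normal form: (s (m (m (u) (u)) (m (u) (u))))

size = 8


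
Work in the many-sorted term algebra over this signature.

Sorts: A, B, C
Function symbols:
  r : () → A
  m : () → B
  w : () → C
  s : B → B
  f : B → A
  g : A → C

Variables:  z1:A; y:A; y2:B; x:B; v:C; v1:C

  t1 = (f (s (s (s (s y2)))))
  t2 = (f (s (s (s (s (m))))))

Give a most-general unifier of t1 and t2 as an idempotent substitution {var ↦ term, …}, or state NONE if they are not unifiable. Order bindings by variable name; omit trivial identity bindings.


{y2 ↦ (m)}
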